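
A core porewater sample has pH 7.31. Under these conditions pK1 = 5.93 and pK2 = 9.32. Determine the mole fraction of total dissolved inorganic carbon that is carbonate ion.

α₂ = 1 / (1 + [H⁺]/K2 + [H⁺]²/(K1K2)) = 1 / (1 + 10^+2.01 + 10^+0.63)
   = 1 / (1 + 102.33 + 4.2658) = 1/107.60 = 0.009294

α₂ = 0.00929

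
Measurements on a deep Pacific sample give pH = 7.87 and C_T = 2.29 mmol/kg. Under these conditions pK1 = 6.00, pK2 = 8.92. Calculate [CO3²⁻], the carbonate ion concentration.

[CO3²⁻] = 0.185 mmol/kg

α₂ = 1 / (1 + [H⁺]/K2 + [H⁺]²/(K1K2)) = 1 / (1 + 10^+1.05 + 10^-0.82)
   = 1 / (1 + 11.220 + 0.15136) = 1/12.372 = 0.08083
[CO3²⁻] = α₂ × DIC = 0.08083 × 2.29 = 0.185 mmol/kg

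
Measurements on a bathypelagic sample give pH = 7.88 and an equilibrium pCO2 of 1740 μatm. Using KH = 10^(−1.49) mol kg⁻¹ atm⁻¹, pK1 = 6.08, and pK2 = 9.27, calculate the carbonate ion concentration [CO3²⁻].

[CO2*] = KH · pCO2 = 10^(−1.49) × 1740×10^-6 = 5.631×10^-5 mol/kg
α₀ = 1/(1 + K1/[H⁺] + K1K2/[H⁺]²) = 1/(1 + 10^+1.80 + 10^+0.41) = 0.01500
DIC = [CO2*]/α₀ = 5.631×10^-5 / 0.01500 = 3.754 mmol/kg
[CO3²⁻] = α₂·DIC; α₂ = 0.03856, so [CO3²⁻] = 0.03856 × 3.754 = 0.145 mmol/kg

[CO3²⁻] = 0.145 mmol/kg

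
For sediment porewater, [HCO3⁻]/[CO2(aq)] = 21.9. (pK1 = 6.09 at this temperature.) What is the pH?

From K1 = [H⁺][HCO3⁻]/[CO2(aq)]:  pH = pK1 + log₁₀([HCO3⁻]/[CO2(aq)])
log₁₀(21.9) = +1.340
pH = 6.09 + (+1.340) = 7.43

pH = 7.43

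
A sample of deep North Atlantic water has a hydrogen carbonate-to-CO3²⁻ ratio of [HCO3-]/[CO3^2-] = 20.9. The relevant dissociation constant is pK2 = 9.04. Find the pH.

From K2 = [H⁺][CO3^2-]/[HCO3-]:  pH = pK2 − log₁₀([HCO3-]/[CO3^2-])
log₁₀(20.9) = +1.320
pH = 9.04 − (+1.320) = 7.72

pH = 7.72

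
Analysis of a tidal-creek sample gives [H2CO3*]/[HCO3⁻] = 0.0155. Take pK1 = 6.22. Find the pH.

From K1 = [H⁺][HCO3⁻]/[H2CO3*]:  pH = pK1 − log₁₀([H2CO3*]/[HCO3⁻])
log₁₀(0.0155) = -1.810
pH = 6.22 − (-1.810) = 8.03

pH = 8.03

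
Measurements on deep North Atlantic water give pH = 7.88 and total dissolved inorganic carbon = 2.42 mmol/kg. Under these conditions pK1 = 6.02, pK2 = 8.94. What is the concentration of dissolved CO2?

α₀ = 1 / (1 + K1/[H⁺] + K1K2/[H⁺]²) = 1 / (1 + 10^+1.86 + 10^+0.80)
   = 1 / (1 + 72.444 + 6.3096) = 1/79.753 = 0.01254
[CO2*] = α₀ × DIC = 0.01254 × 2.42 = 0.0303 mmol/kg

[CO2*] = 0.0303 mmol/kg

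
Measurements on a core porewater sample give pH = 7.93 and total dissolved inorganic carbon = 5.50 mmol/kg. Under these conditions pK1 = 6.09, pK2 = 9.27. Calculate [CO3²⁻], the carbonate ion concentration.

[CO3²⁻] = 0.237 mmol/kg

α₂ = 1 / (1 + [H⁺]/K2 + [H⁺]²/(K1K2)) = 1 / (1 + 10^+1.34 + 10^-0.50)
   = 1 / (1 + 21.878 + 0.31623) = 1/23.194 = 0.04311
[CO3²⁻] = α₂ × DIC = 0.04311 × 5.50 = 0.237 mmol/kg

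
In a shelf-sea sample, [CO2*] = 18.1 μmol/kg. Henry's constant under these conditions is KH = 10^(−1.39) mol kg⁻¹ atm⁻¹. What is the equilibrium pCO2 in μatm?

pCO2 = 444 μatm

KH = 10^(−1.39) = 4.074×10^-2 mol kg⁻¹ atm⁻¹
pCO2 = [CO2*]/KH = 18.1×10^-6 / 4.074×10^-2 = 4.44×10^-4 atm = 444 μatm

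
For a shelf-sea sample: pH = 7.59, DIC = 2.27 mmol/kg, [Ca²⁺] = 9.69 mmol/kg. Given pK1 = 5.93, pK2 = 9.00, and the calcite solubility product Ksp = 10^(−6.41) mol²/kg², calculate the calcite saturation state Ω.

Ω = 2.07

α₂ = 1 / (1 + [H⁺]/K2 + [H⁺]²/(K1K2)) = 1 / (1 + 10^+1.41 + 10^-0.25)
   = 1 / (1 + 25.704 + 0.56234) = 1/27.266 = 0.03668
[CO3²⁻] = α₂ × DIC = 0.03668 × 2.27 = 0.08325 mmol/kg
Ksp = 10^(−6.41) = 3.890×10^-7
Ω = [Ca²⁺][CO3²⁻]/Ksp = (9.69×10^-3)(8.325×10^-5) / 3.890×10^-7 = 2.07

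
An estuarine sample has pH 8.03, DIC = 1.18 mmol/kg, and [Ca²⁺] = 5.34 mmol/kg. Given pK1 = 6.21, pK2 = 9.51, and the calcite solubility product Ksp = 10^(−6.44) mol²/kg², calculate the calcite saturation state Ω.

α₂ = 1 / (1 + [H⁺]/K2 + [H⁺]²/(K1K2)) = 1 / (1 + 10^+1.48 + 10^-0.34)
   = 1 / (1 + 30.200 + 0.45709) = 1/31.657 = 0.03159
[CO3²⁻] = α₂ × DIC = 0.03159 × 1.18 = 0.03728 mmol/kg
Ksp = 10^(−6.44) = 3.631×10^-7
Ω = [Ca²⁺][CO3²⁻]/Ksp = (5.34×10^-3)(3.728×10^-5) / 3.631×10^-7 = 0.548

Ω = 0.548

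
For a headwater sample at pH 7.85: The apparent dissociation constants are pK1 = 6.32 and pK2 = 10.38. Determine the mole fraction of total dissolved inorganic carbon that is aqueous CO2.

α₀ = 0.0286

α₀ = 1 / (1 + K1/[H⁺] + K1K2/[H⁺]²) = 1 / (1 + 10^+1.53 + 10^-1.00)
   = 1 / (1 + 33.884 + 0.10000) = 1/34.984 = 0.02858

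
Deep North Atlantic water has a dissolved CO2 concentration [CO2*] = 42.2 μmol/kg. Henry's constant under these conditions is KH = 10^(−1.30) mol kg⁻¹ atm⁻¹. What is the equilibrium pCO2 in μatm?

pCO2 = 842 μatm

KH = 10^(−1.30) = 5.012×10^-2 mol kg⁻¹ atm⁻¹
pCO2 = [CO2*]/KH = 42.2×10^-6 / 5.012×10^-2 = 8.42×10^-4 atm = 842 μatm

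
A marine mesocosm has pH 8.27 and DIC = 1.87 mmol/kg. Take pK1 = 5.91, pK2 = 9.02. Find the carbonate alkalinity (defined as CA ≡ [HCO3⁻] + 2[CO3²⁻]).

CA = 2.14 mmol/kg

CA = [HCO3⁻] + 2[CO3²⁻] = (α₁ + 2α₂)·DIC
At pH 8.27: [H⁺]/K1 = 10^-2.36 = 0.0043652, K2/[H⁺] = 10^-0.75 = 0.17783
α₁ = 1/(1 + 0.0043652 + 0.17783) = 1/1.1822 = 0.8459; α₂ = α₁·K2/[H⁺] = 0.1504
α₁ + 2α₂ = 1.1467
CA = 1.1467 × 1.87 = 2.14 mmol/kg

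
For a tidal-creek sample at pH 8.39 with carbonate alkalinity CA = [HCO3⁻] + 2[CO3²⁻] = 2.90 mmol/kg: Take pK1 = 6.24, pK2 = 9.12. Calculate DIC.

CA = [HCO3⁻] + 2[CO3²⁻] = (α₁ + 2α₂)·DIC
At pH 8.39: [H⁺]/K1 = 10^-2.15 = 0.0070795, K2/[H⁺] = 10^-0.73 = 0.18621
α₁ = 1/(1 + 0.0070795 + 0.18621) = 1/1.1933 = 0.8380; α₂ = α₁·K2/[H⁺] = 0.1560
α₁ + 2α₂ = 1.1501
DIC = CA / (α₁ + 2α₂) = 2.90 / 1.1501 = 2.52 mmol/kg

DIC = 2.52 mmol/kg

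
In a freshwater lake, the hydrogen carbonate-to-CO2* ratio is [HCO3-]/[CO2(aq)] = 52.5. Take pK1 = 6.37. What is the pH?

From K1 = [H⁺][HCO3-]/[CO2(aq)]:  pH = pK1 + log₁₀([HCO3-]/[CO2(aq)])
log₁₀(52.5) = +1.720
pH = 6.37 + (+1.720) = 8.09

pH = 8.09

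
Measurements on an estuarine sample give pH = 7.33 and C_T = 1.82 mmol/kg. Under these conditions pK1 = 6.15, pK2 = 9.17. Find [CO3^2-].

[CO3²⁻] = 0.0243 mmol/kg

α₂ = 1 / (1 + [H⁺]/K2 + [H⁺]²/(K1K2)) = 1 / (1 + 10^+1.84 + 10^+0.66)
   = 1 / (1 + 69.183 + 4.5709) = 1/74.754 = 0.01338
[CO3²⁻] = α₂ × DIC = 0.01338 × 1.82 = 0.0243 mmol/kg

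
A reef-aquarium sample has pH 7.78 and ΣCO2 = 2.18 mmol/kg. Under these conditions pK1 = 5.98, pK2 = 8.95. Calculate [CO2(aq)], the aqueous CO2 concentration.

α₀ = 1 / (1 + K1/[H⁺] + K1K2/[H⁺]²) = 1 / (1 + 10^+1.80 + 10^+0.63)
   = 1 / (1 + 63.096 + 4.2658) = 1/68.362 = 0.01463
[CO2*] = α₀ × DIC = 0.01463 × 2.18 = 0.0319 mmol/kg

[CO2*] = 0.0319 mmol/kg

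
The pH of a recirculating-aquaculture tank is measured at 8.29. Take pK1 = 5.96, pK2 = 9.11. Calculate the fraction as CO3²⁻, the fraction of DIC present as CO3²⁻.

α₂ = 0.131

α₂ = 1 / (1 + [H⁺]/K2 + [H⁺]²/(K1K2)) = 1 / (1 + 10^+0.82 + 10^-1.51)
   = 1 / (1 + 6.6069 + 0.030903) = 1/7.6378 = 0.1309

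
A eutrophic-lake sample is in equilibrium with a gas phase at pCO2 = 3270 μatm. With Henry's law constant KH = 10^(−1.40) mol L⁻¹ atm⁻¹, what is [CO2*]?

KH = 10^(−1.40) = 3.981×10^-2 mol L⁻¹ atm⁻¹
[CO2*] = KH · pCO2 = 3.981×10^-2 × 3270×10^-6 atm = 1.30×10^-4 mol/L

[CO2*] = 130 μmol/L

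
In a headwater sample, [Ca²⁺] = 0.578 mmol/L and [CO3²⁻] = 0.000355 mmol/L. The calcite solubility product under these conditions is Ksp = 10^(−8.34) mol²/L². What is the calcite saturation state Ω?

Ksp = 10^(−8.34) = 4.571×10^-9
Ω = [Ca²⁺][CO3²⁻]/Ksp = (0.578×10^-3)(0.000355×10^-3) / 4.571×10^-9 = 0.0449

Ω = 0.0449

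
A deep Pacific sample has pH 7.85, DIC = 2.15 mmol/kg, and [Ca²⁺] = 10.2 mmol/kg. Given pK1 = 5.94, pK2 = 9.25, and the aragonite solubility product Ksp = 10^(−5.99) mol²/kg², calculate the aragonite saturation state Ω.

α₂ = 1 / (1 + [H⁺]/K2 + [H⁺]²/(K1K2)) = 1 / (1 + 10^+1.40 + 10^-0.51)
   = 1 / (1 + 25.119 + 0.30903) = 1/26.428 = 0.03784
[CO3²⁻] = α₂ × DIC = 0.03784 × 2.15 = 0.08135 mmol/kg
Ksp = 10^(−5.99) = 1.023×10^-6
Ω = [Ca²⁺][CO3²⁻]/Ksp = (10.2×10^-3)(8.135×10^-5) / 1.023×10^-6 = 0.811

Ω = 0.811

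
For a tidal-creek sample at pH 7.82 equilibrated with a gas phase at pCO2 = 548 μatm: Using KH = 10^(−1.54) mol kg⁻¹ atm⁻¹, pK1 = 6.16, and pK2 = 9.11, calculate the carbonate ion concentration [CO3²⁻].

[CO2*] = KH · pCO2 = 10^(−1.54) × 548×10^-6 = 1.580×10^-5 mol/kg
α₀ = 1/(1 + K1/[H⁺] + K1K2/[H⁺]²) = 1/(1 + 10^+1.66 + 10^+0.37) = 0.02039
DIC = [CO2*]/α₀ = 1.580×10^-5 / 0.02039 = 0.7753 mmol/kg
[CO3²⁻] = α₂·DIC; α₂ = 0.04779, so [CO3²⁻] = 0.04779 × 0.7753 = 0.0370 mmol/kg

[CO3²⁻] = 0.0370 mmol/kg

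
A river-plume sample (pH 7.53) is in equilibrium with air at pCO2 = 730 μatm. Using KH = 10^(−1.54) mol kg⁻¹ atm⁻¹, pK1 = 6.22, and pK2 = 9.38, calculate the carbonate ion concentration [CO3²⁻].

[CO3²⁻] = 6.07 μmol/kg

[CO2*] = KH · pCO2 = 10^(−1.54) × 730×10^-6 = 2.105×10^-5 mol/kg
α₀ = 1/(1 + K1/[H⁺] + K1K2/[H⁺]²) = 1/(1 + 10^+1.31 + 10^-0.54) = 0.04607
DIC = [CO2*]/α₀ = 2.105×10^-5 / 0.04607 = 0.4570 mmol/kg
[CO3²⁻] = α₂·DIC; α₂ = 0.01329, so [CO3²⁻] = 0.01329 × 0.4570 = 0.00607 mmol/kg = 6.07 μmol/kg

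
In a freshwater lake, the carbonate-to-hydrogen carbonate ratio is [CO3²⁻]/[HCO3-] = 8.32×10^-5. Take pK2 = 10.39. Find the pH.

From K2 = [H⁺][CO3²⁻]/[HCO3-]:  pH = pK2 + log₁₀([CO3²⁻]/[HCO3-])
log₁₀(8.32×10^-5) = -4.080
pH = 10.39 + (-4.080) = 6.31

pH = 6.31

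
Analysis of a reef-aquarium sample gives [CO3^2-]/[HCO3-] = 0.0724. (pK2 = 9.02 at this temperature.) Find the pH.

pH = 7.88

From K2 = [H⁺][CO3^2-]/[HCO3-]:  pH = pK2 + log₁₀([CO3^2-]/[HCO3-])
log₁₀(0.0724) = -1.140
pH = 9.02 + (-1.140) = 7.88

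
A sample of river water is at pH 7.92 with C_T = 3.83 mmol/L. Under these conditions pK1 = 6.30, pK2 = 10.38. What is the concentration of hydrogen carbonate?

α₁ = 1 / (1 + [H⁺]/K1 + K2/[H⁺]) = 1 / (1 + 10^-1.62 + 10^-2.46)
   = 1 / (1 + 0.023988 + 0.0034674) = 1/1.0275 = 0.9733
[HCO3⁻] = α₁ × DIC = 0.9733 × 3.83 = 3.73 mmol/L

[HCO3⁻] = 3.73 mmol/L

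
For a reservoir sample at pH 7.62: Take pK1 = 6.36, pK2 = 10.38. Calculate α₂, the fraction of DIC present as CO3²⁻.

α₂ = 1 / (1 + [H⁺]/K2 + [H⁺]²/(K1K2)) = 1 / (1 + 10^+2.76 + 10^+1.50)
   = 1 / (1 + 575.44 + 31.623) = 1/608.06 = 0.001645

α₂ = 0.00164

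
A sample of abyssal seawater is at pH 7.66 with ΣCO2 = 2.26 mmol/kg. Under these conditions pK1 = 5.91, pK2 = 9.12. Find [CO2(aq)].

[CO2*] = 0.0382 mmol/kg

α₀ = 1 / (1 + K1/[H⁺] + K1K2/[H⁺]²) = 1 / (1 + 10^+1.75 + 10^+0.29)
   = 1 / (1 + 56.234 + 1.9498) = 1/59.184 = 0.01690
[CO2*] = α₀ × DIC = 0.01690 × 2.26 = 0.0382 mmol/kg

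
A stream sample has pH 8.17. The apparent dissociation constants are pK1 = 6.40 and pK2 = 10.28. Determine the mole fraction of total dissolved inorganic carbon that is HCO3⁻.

α₁ = 1 / (1 + [H⁺]/K1 + K2/[H⁺]) = 1 / (1 + 10^-1.77 + 10^-2.11)
   = 1 / (1 + 0.016982 + 0.0077625) = 1/1.0247 = 0.9759

α₁ = 0.976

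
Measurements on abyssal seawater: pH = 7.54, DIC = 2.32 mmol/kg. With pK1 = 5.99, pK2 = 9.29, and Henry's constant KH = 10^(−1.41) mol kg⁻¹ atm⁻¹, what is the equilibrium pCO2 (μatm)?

α₀ = 1 / (1 + K1/[H⁺] + K1K2/[H⁺]²) = 1 / (1 + 10^+1.55 + 10^-0.20)
   = 1 / (1 + 35.481 + 0.63096) = 1/37.112 = 0.02695
[CO2*] = α₀ × DIC = 0.02695 × 2.32 = 0.06251 mmol/kg
pCO2 = [CO2*]/KH = 6.251×10^-5 / 3.890×10^-2 = 1610 μatm

pCO2 = 1610 μatm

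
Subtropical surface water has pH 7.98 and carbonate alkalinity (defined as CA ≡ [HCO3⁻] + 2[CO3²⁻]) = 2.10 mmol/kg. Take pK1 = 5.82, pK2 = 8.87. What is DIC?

CA = [HCO3⁻] + 2[CO3²⁻] = (α₁ + 2α₂)·DIC
At pH 7.98: [H⁺]/K1 = 10^-2.16 = 0.0069183, K2/[H⁺] = 10^-0.89 = 0.12882
α₁ = 1/(1 + 0.0069183 + 0.12882) = 1/1.1357 = 0.8805; α₂ = α₁·K2/[H⁺] = 0.1134
α₁ + 2α₂ = 1.1073
DIC = CA / (α₁ + 2α₂) = 2.10 / 1.1073 = 1.90 mmol/kg

DIC = 1.90 mmol/kg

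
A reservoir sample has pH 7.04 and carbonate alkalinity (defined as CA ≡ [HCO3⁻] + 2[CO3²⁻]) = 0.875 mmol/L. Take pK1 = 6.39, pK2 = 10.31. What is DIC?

CA = [HCO3⁻] + 2[CO3²⁻] = (α₁ + 2α₂)·DIC
At pH 7.04: [H⁺]/K1 = 10^-0.65 = 0.22387, K2/[H⁺] = 10^-3.27 = 0.00053703
α₁ = 1/(1 + 0.22387 + 0.00053703) = 1/1.2244 = 0.8167; α₂ = α₁·K2/[H⁺] = 0.0004386
α₁ + 2α₂ = 0.8176
DIC = CA / (α₁ + 2α₂) = 0.875 / 0.8176 = 1.07 mmol/L

DIC = 1.07 mmol/L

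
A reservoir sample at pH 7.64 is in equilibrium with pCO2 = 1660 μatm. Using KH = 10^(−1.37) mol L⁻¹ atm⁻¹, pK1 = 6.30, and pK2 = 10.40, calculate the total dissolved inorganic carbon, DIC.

[CO2*] = KH · pCO2 = 10^(−1.37) × 1660×10^-6 = 7.081×10^-5 mol/L
α₀ = 1/(1 + K1/[H⁺] + K1K2/[H⁺]²) = 1/(1 + 10^+1.34 + 10^-1.42) = 0.04364
DIC = [CO2*]/α₀ = 7.081×10^-5 / 0.04364 = 1.62 mmol/L

DIC = 1.62 mmol/L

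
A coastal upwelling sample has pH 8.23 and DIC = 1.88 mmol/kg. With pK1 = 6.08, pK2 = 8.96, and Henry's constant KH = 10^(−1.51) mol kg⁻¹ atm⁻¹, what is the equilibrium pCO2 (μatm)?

pCO2 = 361 μatm

α₀ = 1 / (1 + K1/[H⁺] + K1K2/[H⁺]²) = 1 / (1 + 10^+2.15 + 10^+1.42)
   = 1 / (1 + 141.25 + 26.303) = 1/168.56 = 0.005933
[CO2*] = α₀ × DIC = 0.005933 × 1.88 = 0.01115 mmol/kg = 11.15 μmol/kg
pCO2 = [CO2*]/KH = 1.115×10^-5 / 3.090×10^-2 = 361 μatm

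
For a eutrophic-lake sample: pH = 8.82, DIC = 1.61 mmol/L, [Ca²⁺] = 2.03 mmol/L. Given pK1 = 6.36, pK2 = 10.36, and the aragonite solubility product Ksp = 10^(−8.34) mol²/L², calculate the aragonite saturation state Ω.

α₂ = 1 / (1 + [H⁺]/K2 + [H⁺]²/(K1K2)) = 1 / (1 + 10^+1.54 + 10^-0.92)
   = 1 / (1 + 34.674 + 0.12023) = 1/35.794 = 0.02794
[CO3²⁻] = α₂ × DIC = 0.02794 × 1.61 = 0.04498 mmol/L
Ksp = 10^(−8.34) = 4.571×10^-9
Ω = [Ca²⁺][CO3²⁻]/Ksp = (2.03×10^-3)(4.498×10^-5) / 4.571×10^-9 = 20.0

Ω = 20.0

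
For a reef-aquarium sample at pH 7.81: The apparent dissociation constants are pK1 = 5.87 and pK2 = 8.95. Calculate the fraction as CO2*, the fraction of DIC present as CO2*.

α₀ = 1 / (1 + K1/[H⁺] + K1K2/[H⁺]²) = 1 / (1 + 10^+1.94 + 10^+0.80)
   = 1 / (1 + 87.096 + 6.3096) = 1/94.406 = 0.01059

α₀ = 0.0106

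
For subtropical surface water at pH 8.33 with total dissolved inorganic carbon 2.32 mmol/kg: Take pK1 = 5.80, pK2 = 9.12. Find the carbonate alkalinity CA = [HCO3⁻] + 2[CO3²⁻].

CA = 2.64 mmol/kg

CA = [HCO3⁻] + 2[CO3²⁻] = (α₁ + 2α₂)·DIC
At pH 8.33: [H⁺]/K1 = 10^-2.53 = 0.0029512, K2/[H⁺] = 10^-0.79 = 0.16218
α₁ = 1/(1 + 0.0029512 + 0.16218) = 1/1.1651 = 0.8583; α₂ = α₁·K2/[H⁺] = 0.1392
α₁ + 2α₂ = 1.1367
CA = 1.1367 × 2.32 = 2.64 mmol/kg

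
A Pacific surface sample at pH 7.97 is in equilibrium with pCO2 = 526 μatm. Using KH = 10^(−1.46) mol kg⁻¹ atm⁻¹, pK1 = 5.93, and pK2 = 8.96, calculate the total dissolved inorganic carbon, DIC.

[CO2*] = KH · pCO2 = 10^(−1.46) × 526×10^-6 = 1.824×10^-5 mol/kg
α₀ = 1/(1 + K1/[H⁺] + K1K2/[H⁺]²) = 1/(1 + 10^+2.04 + 10^+1.05) = 0.008206
DIC = [CO2*]/α₀ = 1.824×10^-5 / 0.008206 = 2.22 mmol/kg

DIC = 2.22 mmol/kg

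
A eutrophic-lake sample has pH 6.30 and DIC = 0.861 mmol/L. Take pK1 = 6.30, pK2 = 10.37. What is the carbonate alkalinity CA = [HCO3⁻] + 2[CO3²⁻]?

CA = 0.431 mmol/L

CA = [HCO3⁻] + 2[CO3²⁻] = (α₁ + 2α₂)·DIC
At pH 6.30: [H⁺]/K1 = 10^0.00 = 1.0000, K2/[H⁺] = 10^-4.07 = 8.5114×10^-5
α₁ = 1/(1 + 1.0000 + 8.5114×10^-5) = 1/2.0001 = 0.5000; α₂ = α₁·K2/[H⁺] = 4.256×10^-5
α₁ + 2α₂ = 0.5001
CA = 0.5001 × 0.861 = 0.431 mmol/L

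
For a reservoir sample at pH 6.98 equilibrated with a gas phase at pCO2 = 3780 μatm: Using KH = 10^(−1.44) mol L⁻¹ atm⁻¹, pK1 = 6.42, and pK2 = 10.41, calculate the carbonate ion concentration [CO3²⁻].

[CO3²⁻] = 0.185 μmol/L

[CO2*] = KH · pCO2 = 10^(−1.44) × 3780×10^-6 = 1.372×10^-4 mol/L
α₀ = 1/(1 + K1/[H⁺] + K1K2/[H⁺]²) = 1/(1 + 10^+0.56 + 10^-2.87) = 0.2159
DIC = [CO2*]/α₀ = 1.372×10^-4 / 0.2159 = 0.6357 mmol/L
[CO3²⁻] = α₂·DIC; α₂ = 0.0002912, so [CO3²⁻] = 0.0002912 × 0.6357 = 0.000185 mmol/L = 0.185 μmol/L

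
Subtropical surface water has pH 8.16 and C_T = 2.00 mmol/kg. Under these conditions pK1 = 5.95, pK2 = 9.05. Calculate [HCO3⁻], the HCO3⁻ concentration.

α₁ = 1 / (1 + [H⁺]/K1 + K2/[H⁺]) = 1 / (1 + 10^-2.21 + 10^-0.89)
   = 1 / (1 + 0.0061660 + 0.12882) = 1/1.1350 = 0.8811
[HCO3⁻] = α₁ × DIC = 0.8811 × 2.00 = 1.76 mmol/kg

[HCO3⁻] = 1.76 mmol/kg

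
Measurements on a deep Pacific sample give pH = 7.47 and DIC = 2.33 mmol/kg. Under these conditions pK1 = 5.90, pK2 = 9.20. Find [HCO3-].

[HCO3⁻] = 2.23 mmol/kg

α₁ = 1 / (1 + [H⁺]/K1 + K2/[H⁺]) = 1 / (1 + 10^-1.57 + 10^-1.73)
   = 1 / (1 + 0.026915 + 0.018621) = 1/1.0455 = 0.9564
[HCO3⁻] = α₁ × DIC = 0.9564 × 2.33 = 2.23 mmol/kg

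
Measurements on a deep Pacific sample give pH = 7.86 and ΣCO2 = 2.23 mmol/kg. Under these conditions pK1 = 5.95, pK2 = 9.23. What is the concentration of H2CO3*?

α₀ = 1 / (1 + K1/[H⁺] + K1K2/[H⁺]²) = 1 / (1 + 10^+1.91 + 10^+0.54)
   = 1 / (1 + 81.283 + 3.4674) = 1/85.750 = 0.01166
[CO2*] = α₀ × DIC = 0.01166 × 2.23 = 0.0260 mmol/kg

[CO2*] = 0.0260 mmol/kg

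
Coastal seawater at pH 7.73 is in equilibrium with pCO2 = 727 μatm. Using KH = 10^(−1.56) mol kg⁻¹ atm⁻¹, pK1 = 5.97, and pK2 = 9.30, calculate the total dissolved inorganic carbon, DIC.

[CO2*] = KH · pCO2 = 10^(−1.56) × 727×10^-6 = 2.002×10^-5 mol/kg
α₀ = 1/(1 + K1/[H⁺] + K1K2/[H⁺]²) = 1/(1 + 10^+1.76 + 10^+0.19) = 0.01664
DIC = [CO2*]/α₀ = 2.002×10^-5 / 0.01664 = 1.20 mmol/kg

DIC = 1.20 mmol/kg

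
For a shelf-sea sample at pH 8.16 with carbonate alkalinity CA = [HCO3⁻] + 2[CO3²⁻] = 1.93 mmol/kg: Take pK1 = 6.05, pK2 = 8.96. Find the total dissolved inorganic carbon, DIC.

DIC = 1.71 mmol/kg

CA = [HCO3⁻] + 2[CO3²⁻] = (α₁ + 2α₂)·DIC
At pH 8.16: [H⁺]/K1 = 10^-2.11 = 0.0077625, K2/[H⁺] = 10^-0.80 = 0.15849
α₁ = 1/(1 + 0.0077625 + 0.15849) = 1/1.1663 = 0.8574; α₂ = α₁·K2/[H⁺] = 0.1359
α₁ + 2α₂ = 1.1292
DIC = CA / (α₁ + 2α₂) = 1.93 / 1.1292 = 1.71 mmol/kg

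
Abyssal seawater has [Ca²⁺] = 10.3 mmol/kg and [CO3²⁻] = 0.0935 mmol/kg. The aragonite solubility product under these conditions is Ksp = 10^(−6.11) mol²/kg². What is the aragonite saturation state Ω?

Ω = 1.24

Ksp = 10^(−6.11) = 7.762×10^-7
Ω = [Ca²⁺][CO3²⁻]/Ksp = (10.3×10^-3)(0.0935×10^-3) / 7.762×10^-7 = 1.24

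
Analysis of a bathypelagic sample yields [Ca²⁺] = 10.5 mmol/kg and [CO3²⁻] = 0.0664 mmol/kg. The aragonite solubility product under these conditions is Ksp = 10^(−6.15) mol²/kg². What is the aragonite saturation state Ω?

Ksp = 10^(−6.15) = 7.079×10^-7
Ω = [Ca²⁺][CO3²⁻]/Ksp = (10.5×10^-3)(0.0664×10^-3) / 7.079×10^-7 = 0.985

Ω = 0.985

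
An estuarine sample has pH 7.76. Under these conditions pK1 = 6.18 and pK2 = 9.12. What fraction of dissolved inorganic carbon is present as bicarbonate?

α₁ = 1 / (1 + [H⁺]/K1 + K2/[H⁺]) = 1 / (1 + 10^-1.58 + 10^-1.36)
   = 1 / (1 + 0.026303 + 0.043652) = 1/1.0700 = 0.9346

α₁ = 0.935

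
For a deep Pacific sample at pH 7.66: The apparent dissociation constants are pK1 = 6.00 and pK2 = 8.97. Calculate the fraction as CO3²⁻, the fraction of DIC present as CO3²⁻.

α₂ = 1 / (1 + [H⁺]/K2 + [H⁺]²/(K1K2)) = 1 / (1 + 10^+1.31 + 10^-0.35)
   = 1 / (1 + 20.417 + 0.44668) = 1/21.864 = 0.04574

α₂ = 0.0457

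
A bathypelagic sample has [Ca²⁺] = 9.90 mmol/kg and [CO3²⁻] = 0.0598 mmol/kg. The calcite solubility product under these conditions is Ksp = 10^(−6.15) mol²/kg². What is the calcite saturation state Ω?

Ksp = 10^(−6.15) = 7.079×10^-7
Ω = [Ca²⁺][CO3²⁻]/Ksp = (9.90×10^-3)(0.0598×10^-3) / 7.079×10^-7 = 0.836

Ω = 0.836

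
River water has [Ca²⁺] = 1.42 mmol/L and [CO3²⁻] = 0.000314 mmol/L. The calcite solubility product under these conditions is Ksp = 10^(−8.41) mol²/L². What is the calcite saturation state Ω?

Ksp = 10^(−8.41) = 3.890×10^-9
Ω = [Ca²⁺][CO3²⁻]/Ksp = (1.42×10^-3)(0.000314×10^-3) / 3.890×10^-9 = 0.115

Ω = 0.115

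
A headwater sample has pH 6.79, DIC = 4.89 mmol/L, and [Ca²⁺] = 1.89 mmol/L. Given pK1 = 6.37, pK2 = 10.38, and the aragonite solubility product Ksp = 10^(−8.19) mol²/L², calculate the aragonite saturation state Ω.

α₂ = 1 / (1 + [H⁺]/K2 + [H⁺]²/(K1K2)) = 1 / (1 + 10^+3.59 + 10^+3.17)
   = 1 / (1 + 3890.5 + 1479.1) = 1/5370.6 = 0.0001862
[CO3²⁻] = α₂ × DIC = 0.0001862 × 4.89 = 0.0009105 mmol/L = 0.9105 μmol/L
Ksp = 10^(−8.19) = 6.457×10^-9
Ω = [Ca²⁺][CO3²⁻]/Ksp = (1.89×10^-3)(9.105×10^-7) / 6.457×10^-9 = 0.267

Ω = 0.267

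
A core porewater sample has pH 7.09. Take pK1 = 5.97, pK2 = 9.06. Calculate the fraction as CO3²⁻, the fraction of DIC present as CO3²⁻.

α₂ = 0.00986

α₂ = 1 / (1 + [H⁺]/K2 + [H⁺]²/(K1K2)) = 1 / (1 + 10^+1.97 + 10^+0.85)
   = 1 / (1 + 93.325 + 7.0795) = 1/101.40 = 0.009861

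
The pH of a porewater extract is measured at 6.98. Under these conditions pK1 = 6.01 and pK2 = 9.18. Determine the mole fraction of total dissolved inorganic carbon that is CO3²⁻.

α₂ = 0.00567

α₂ = 1 / (1 + [H⁺]/K2 + [H⁺]²/(K1K2)) = 1 / (1 + 10^+2.20 + 10^+1.23)
   = 1 / (1 + 158.49 + 16.982) = 1/176.47 = 0.005667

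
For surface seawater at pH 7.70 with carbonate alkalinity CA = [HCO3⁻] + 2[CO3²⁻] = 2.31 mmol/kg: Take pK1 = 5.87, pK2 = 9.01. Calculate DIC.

CA = [HCO3⁻] + 2[CO3²⁻] = (α₁ + 2α₂)·DIC
At pH 7.70: [H⁺]/K1 = 10^-1.83 = 0.014791, K2/[H⁺] = 10^-1.31 = 0.048978
α₁ = 1/(1 + 0.014791 + 0.048978) = 1/1.0638 = 0.9401; α₂ = α₁·K2/[H⁺] = 0.04604
α₁ + 2α₂ = 1.0321
DIC = CA / (α₁ + 2α₂) = 2.31 / 1.0321 = 2.24 mmol/kg

DIC = 2.24 mmol/kg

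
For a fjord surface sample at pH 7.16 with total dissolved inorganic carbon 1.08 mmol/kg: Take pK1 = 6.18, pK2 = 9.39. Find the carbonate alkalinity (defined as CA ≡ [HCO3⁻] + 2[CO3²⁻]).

CA = [HCO3⁻] + 2[CO3²⁻] = (α₁ + 2α₂)·DIC
At pH 7.16: [H⁺]/K1 = 10^-0.98 = 0.10471, K2/[H⁺] = 10^-2.23 = 0.0058884
α₁ = 1/(1 + 0.10471 + 0.0058884) = 1/1.1106 = 0.9004; α₂ = α₁·K2/[H⁺] = 0.005302
α₁ + 2α₂ = 0.9110
CA = 0.9110 × 1.08 = 0.984 mmol/kg

CA = 0.984 mmol/kg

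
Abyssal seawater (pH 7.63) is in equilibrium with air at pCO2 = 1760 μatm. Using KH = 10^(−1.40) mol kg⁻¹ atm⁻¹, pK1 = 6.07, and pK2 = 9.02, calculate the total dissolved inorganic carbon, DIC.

[CO2*] = KH · pCO2 = 10^(−1.40) × 1760×10^-6 = 7.007×10^-5 mol/kg
α₀ = 1/(1 + K1/[H⁺] + K1K2/[H⁺]²) = 1/(1 + 10^+1.56 + 10^+0.17) = 0.02578
DIC = [CO2*]/α₀ = 7.007×10^-5 / 0.02578 = 2.72 mmol/kg

DIC = 2.72 mmol/kg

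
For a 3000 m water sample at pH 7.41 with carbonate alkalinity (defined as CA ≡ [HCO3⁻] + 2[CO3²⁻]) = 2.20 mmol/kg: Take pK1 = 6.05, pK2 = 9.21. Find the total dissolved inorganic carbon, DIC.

CA = [HCO3⁻] + 2[CO3²⁻] = (α₁ + 2α₂)·DIC
At pH 7.41: [H⁺]/K1 = 10^-1.36 = 0.043652, K2/[H⁺] = 10^-1.80 = 0.015849
α₁ = 1/(1 + 0.043652 + 0.015849) = 1/1.0595 = 0.9438; α₂ = α₁·K2/[H⁺] = 0.01496
α₁ + 2α₂ = 0.9738
DIC = CA / (α₁ + 2α₂) = 2.20 / 0.9738 = 2.26 mmol/kg

DIC = 2.26 mmol/kg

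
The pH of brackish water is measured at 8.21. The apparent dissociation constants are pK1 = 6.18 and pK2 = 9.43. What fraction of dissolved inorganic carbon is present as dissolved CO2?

α₀ = 1 / (1 + K1/[H⁺] + K1K2/[H⁺]²) = 1 / (1 + 10^+2.03 + 10^+0.81)
   = 1 / (1 + 107.15 + 6.4565) = 1/114.61 = 0.008725

α₀ = 0.00873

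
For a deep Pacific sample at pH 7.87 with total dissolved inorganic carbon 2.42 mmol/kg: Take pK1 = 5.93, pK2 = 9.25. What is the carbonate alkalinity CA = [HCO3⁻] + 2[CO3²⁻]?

CA = 2.49 mmol/kg

CA = [HCO3⁻] + 2[CO3²⁻] = (α₁ + 2α₂)·DIC
At pH 7.87: [H⁺]/K1 = 10^-1.94 = 0.011482, K2/[H⁺] = 10^-1.38 = 0.041687
α₁ = 1/(1 + 0.011482 + 0.041687) = 1/1.0532 = 0.9495; α₂ = α₁·K2/[H⁺] = 0.03958
α₁ + 2α₂ = 1.0287
CA = 1.0287 × 2.42 = 2.49 mmol/kg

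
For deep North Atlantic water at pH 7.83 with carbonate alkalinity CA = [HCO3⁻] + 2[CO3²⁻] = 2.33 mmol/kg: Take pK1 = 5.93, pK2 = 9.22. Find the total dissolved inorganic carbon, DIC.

CA = [HCO3⁻] + 2[CO3²⁻] = (α₁ + 2α₂)·DIC
At pH 7.83: [H⁺]/K1 = 10^-1.90 = 0.012589, K2/[H⁺] = 10^-1.39 = 0.040738
α₁ = 1/(1 + 0.012589 + 0.040738) = 1/1.0533 = 0.9494; α₂ = α₁·K2/[H⁺] = 0.03868
α₁ + 2α₂ = 1.0267
DIC = CA / (α₁ + 2α₂) = 2.33 / 1.0267 = 2.27 mmol/kg

DIC = 2.27 mmol/kg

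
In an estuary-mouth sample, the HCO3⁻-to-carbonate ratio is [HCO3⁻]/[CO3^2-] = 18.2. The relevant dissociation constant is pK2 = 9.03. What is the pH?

From K2 = [H⁺][CO3^2-]/[HCO3⁻]:  pH = pK2 − log₁₀([HCO3⁻]/[CO3^2-])
log₁₀(18.2) = +1.260
pH = 9.03 − (+1.260) = 7.77

pH = 7.77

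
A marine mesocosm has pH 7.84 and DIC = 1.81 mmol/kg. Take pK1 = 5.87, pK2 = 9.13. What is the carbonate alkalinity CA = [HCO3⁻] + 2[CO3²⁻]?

CA = 1.88 mmol/kg

CA = [HCO3⁻] + 2[CO3²⁻] = (α₁ + 2α₂)·DIC
At pH 7.84: [H⁺]/K1 = 10^-1.97 = 0.010715, K2/[H⁺] = 10^-1.29 = 0.051286
α₁ = 1/(1 + 0.010715 + 0.051286) = 1/1.0620 = 0.9416; α₂ = α₁·K2/[H⁺] = 0.04829
α₁ + 2α₂ = 1.0382
CA = 1.0382 × 1.81 = 1.88 mmol/kg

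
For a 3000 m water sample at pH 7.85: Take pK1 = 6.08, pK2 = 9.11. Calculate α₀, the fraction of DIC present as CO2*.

α₀ = 0.0158

α₀ = 1 / (1 + K1/[H⁺] + K1K2/[H⁺]²) = 1 / (1 + 10^+1.77 + 10^+0.51)
   = 1 / (1 + 58.884 + 3.2359) = 1/63.120 = 0.01584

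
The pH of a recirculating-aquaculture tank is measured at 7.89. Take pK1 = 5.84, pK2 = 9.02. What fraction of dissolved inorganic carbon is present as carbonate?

α₂ = 1 / (1 + [H⁺]/K2 + [H⁺]²/(K1K2)) = 1 / (1 + 10^+1.13 + 10^-0.92)
   = 1 / (1 + 13.490 + 0.12023) = 1/14.610 = 0.06845

α₂ = 0.0684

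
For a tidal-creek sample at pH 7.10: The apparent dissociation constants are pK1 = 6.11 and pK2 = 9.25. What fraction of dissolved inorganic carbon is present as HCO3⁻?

α₁ = 0.901

α₁ = 1 / (1 + [H⁺]/K1 + K2/[H⁺]) = 1 / (1 + 10^-0.99 + 10^-2.15)
   = 1 / (1 + 0.10233 + 0.0070795) = 1/1.1094 = 0.9014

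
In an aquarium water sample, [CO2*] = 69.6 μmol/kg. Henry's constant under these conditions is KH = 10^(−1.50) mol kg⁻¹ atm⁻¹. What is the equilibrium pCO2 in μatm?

KH = 10^(−1.50) = 3.162×10^-2 mol kg⁻¹ atm⁻¹
pCO2 = [CO2*]/KH = 69.6×10^-6 / 3.162×10^-2 = 2.20×10^-3 atm = 2200 μatm

pCO2 = 2200 μatm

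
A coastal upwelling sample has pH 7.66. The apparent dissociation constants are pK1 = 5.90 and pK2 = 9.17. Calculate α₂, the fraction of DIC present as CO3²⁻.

α₂ = 1 / (1 + [H⁺]/K2 + [H⁺]²/(K1K2)) = 1 / (1 + 10^+1.51 + 10^-0.25)
   = 1 / (1 + 32.359 + 0.56234) = 1/33.922 = 0.02948

α₂ = 0.0295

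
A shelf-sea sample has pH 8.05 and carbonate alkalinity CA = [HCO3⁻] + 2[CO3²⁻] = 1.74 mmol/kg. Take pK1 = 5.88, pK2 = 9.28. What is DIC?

DIC = 1.66 mmol/kg

CA = [HCO3⁻] + 2[CO3²⁻] = (α₁ + 2α₂)·DIC
At pH 8.05: [H⁺]/K1 = 10^-2.17 = 0.0067608, K2/[H⁺] = 10^-1.23 = 0.058884
α₁ = 1/(1 + 0.0067608 + 0.058884) = 1/1.0656 = 0.9384; α₂ = α₁·K2/[H⁺] = 0.05526
α₁ + 2α₂ = 1.0489
DIC = CA / (α₁ + 2α₂) = 1.74 / 1.0489 = 1.66 mmol/kg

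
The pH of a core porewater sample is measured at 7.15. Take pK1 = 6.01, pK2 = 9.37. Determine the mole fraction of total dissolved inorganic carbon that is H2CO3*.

α₀ = 1 / (1 + K1/[H⁺] + K1K2/[H⁺]²) = 1 / (1 + 10^+1.14 + 10^-1.08)
   = 1 / (1 + 13.804 + 0.083176) = 1/14.887 = 0.06717

α₀ = 0.0672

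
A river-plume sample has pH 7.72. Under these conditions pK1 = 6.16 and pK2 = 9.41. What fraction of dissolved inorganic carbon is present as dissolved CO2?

α₀ = 0.0263

α₀ = 1 / (1 + K1/[H⁺] + K1K2/[H⁺]²) = 1 / (1 + 10^+1.56 + 10^-0.13)
   = 1 / (1 + 36.308 + 0.74131) = 1/38.049 = 0.02628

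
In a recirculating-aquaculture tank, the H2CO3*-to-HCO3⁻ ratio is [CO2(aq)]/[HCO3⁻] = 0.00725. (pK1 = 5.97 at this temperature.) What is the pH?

From K1 = [H⁺][HCO3⁻]/[CO2(aq)]:  pH = pK1 − log₁₀([CO2(aq)]/[HCO3⁻])
log₁₀(0.00725) = -2.140
pH = 5.97 − (-2.140) = 8.11

pH = 8.11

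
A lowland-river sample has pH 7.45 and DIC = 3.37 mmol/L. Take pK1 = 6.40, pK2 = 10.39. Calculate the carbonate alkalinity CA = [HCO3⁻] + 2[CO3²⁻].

CA = [HCO3⁻] + 2[CO3²⁻] = (α₁ + 2α₂)·DIC
At pH 7.45: [H⁺]/K1 = 10^-1.05 = 0.089125, K2/[H⁺] = 10^-2.94 = 0.0011482
α₁ = 1/(1 + 0.089125 + 0.0011482) = 1/1.0903 = 0.9172; α₂ = α₁·K2/[H⁺] = 0.001053
α₁ + 2α₂ = 0.9193
CA = 0.9193 × 3.37 = 3.10 mmol/L

CA = 3.10 mmol/L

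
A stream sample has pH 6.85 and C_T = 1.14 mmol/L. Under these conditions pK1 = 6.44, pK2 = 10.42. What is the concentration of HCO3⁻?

[HCO3⁻] = 0.821 mmol/L

α₁ = 1 / (1 + [H⁺]/K1 + K2/[H⁺]) = 1 / (1 + 10^-0.41 + 10^-3.57)
   = 1 / (1 + 0.38905 + 0.00026915) = 1/1.3893 = 0.7198
[HCO3⁻] = α₁ × DIC = 0.7198 × 1.14 = 0.821 mmol/L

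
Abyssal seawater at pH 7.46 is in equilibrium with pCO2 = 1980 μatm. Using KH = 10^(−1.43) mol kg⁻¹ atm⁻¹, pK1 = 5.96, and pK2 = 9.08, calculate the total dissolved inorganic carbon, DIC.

[CO2*] = KH · pCO2 = 10^(−1.43) × 1980×10^-6 = 7.356×10^-5 mol/kg
α₀ = 1/(1 + K1/[H⁺] + K1K2/[H⁺]²) = 1/(1 + 10^+1.50 + 10^-0.12) = 0.02996
DIC = [CO2*]/α₀ = 7.356×10^-5 / 0.02996 = 2.46 mmol/kg

DIC = 2.46 mmol/kg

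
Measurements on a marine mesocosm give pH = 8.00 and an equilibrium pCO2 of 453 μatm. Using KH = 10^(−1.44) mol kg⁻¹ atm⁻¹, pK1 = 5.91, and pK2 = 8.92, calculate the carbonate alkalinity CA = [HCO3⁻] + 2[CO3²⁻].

CA = 2.51 mmol/kg

[CO2*] = KH · pCO2 = 10^(−1.44) × 453×10^-6 = 1.645×10^-5 mol/kg
α₀ = 1/(1 + K1/[H⁺] + K1K2/[H⁺]²) = 1/(1 + 10^+2.09 + 10^+1.17) = 0.007204
DIC = [CO2*]/α₀ = 1.645×10^-5 / 0.007204 = 2.283 mmol/kg
CA = (α₁ + 2α₂)·DIC = (0.8862 + 2×0.1066) × 2.283 = 2.51 mmol/kg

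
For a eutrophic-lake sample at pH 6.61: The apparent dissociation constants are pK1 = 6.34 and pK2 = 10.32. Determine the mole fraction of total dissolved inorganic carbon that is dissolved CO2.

α₀ = 0.349

α₀ = 1 / (1 + K1/[H⁺] + K1K2/[H⁺]²) = 1 / (1 + 10^+0.27 + 10^-3.44)
   = 1 / (1 + 1.8621 + 0.00036308) = 1/2.8625 = 0.3494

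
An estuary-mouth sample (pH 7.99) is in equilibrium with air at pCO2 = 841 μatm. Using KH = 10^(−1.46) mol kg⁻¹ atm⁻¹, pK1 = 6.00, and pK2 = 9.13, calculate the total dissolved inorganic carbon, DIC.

DIC = 3.09 mmol/kg

[CO2*] = KH · pCO2 = 10^(−1.46) × 841×10^-6 = 2.916×10^-5 mol/kg
α₀ = 1/(1 + K1/[H⁺] + K1K2/[H⁺]²) = 1/(1 + 10^+1.99 + 10^+0.85) = 0.009452
DIC = [CO2*]/α₀ = 2.916×10^-5 / 0.009452 = 3.09 mmol/kg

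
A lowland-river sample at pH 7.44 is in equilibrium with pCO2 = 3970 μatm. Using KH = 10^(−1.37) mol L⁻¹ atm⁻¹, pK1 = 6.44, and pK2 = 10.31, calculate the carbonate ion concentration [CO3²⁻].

[CO3²⁻] = 2.28 μmol/L

[CO2*] = KH · pCO2 = 10^(−1.37) × 3970×10^-6 = 1.694×10^-4 mol/L
α₀ = 1/(1 + K1/[H⁺] + K1K2/[H⁺]²) = 1/(1 + 10^+1.00 + 10^-1.87) = 0.09080
DIC = [CO2*]/α₀ = 1.694×10^-4 / 0.09080 = 1.865 mmol/L
[CO3²⁻] = α₂·DIC; α₂ = 0.001225, so [CO3²⁻] = 0.001225 × 1.865 = 0.00228 mmol/L = 2.28 μmol/L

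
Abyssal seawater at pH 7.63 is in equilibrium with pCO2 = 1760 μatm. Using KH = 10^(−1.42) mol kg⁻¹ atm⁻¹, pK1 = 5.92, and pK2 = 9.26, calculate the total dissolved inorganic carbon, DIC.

DIC = 3.58 mmol/kg

[CO2*] = KH · pCO2 = 10^(−1.42) × 1760×10^-6 = 6.691×10^-5 mol/kg
α₀ = 1/(1 + K1/[H⁺] + K1K2/[H⁺]²) = 1/(1 + 10^+1.71 + 10^+0.08) = 0.01870
DIC = [CO2*]/α₀ = 6.691×10^-5 / 0.01870 = 3.58 mmol/kg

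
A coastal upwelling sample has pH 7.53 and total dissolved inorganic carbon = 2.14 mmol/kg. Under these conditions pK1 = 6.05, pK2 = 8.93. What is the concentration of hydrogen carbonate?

α₁ = 1 / (1 + [H⁺]/K1 + K2/[H⁺]) = 1 / (1 + 10^-1.48 + 10^-1.40)
   = 1 / (1 + 0.033113 + 0.039811) = 1/1.0729 = 0.9320
[HCO3⁻] = α₁ × DIC = 0.9320 × 2.14 = 1.99 mmol/kg

[HCO3⁻] = 1.99 mmol/kg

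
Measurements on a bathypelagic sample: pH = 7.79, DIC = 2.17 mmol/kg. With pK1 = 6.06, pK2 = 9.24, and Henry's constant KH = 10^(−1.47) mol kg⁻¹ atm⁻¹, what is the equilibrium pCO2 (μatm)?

pCO2 = 1130 μatm

α₀ = 1 / (1 + K1/[H⁺] + K1K2/[H⁺]²) = 1 / (1 + 10^+1.73 + 10^+0.28)
   = 1 / (1 + 53.703 + 1.9055) = 1/56.609 = 0.01767
[CO2*] = α₀ × DIC = 0.01767 × 2.17 = 0.03833 mmol/kg
pCO2 = [CO2*]/KH = 3.833×10^-5 / 3.388×10^-2 = 1130 μatm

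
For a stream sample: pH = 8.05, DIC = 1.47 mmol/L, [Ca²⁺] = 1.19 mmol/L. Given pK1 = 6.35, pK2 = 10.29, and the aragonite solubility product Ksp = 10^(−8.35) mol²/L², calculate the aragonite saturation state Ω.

Ω = 2.20

α₂ = 1 / (1 + [H⁺]/K2 + [H⁺]²/(K1K2)) = 1 / (1 + 10^+2.24 + 10^+0.54)
   = 1 / (1 + 173.78 + 3.4674) = 1/178.25 = 0.005610
[CO3²⁻] = α₂ × DIC = 0.005610 × 1.47 = 0.008247 mmol/L = 8.247 μmol/L
Ksp = 10^(−8.35) = 4.467×10^-9
Ω = [Ca²⁺][CO3²⁻]/Ksp = (1.19×10^-3)(8.247×10^-6) / 4.467×10^-9 = 2.20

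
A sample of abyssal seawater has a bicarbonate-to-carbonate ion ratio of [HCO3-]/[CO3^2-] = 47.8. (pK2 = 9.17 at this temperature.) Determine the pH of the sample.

From K2 = [H⁺][CO3^2-]/[HCO3-]:  pH = pK2 − log₁₀([HCO3-]/[CO3^2-])
log₁₀(47.8) = +1.679
pH = 9.17 − (+1.679) = 7.49

pH = 7.49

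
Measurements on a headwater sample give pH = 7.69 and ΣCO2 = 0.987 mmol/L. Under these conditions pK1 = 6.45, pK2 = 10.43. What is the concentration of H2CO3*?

[CO2*] = 0.0536 mmol/L

α₀ = 1 / (1 + K1/[H⁺] + K1K2/[H⁺]²) = 1 / (1 + 10^+1.24 + 10^-1.50)
   = 1 / (1 + 17.378 + 0.031623) = 1/18.410 = 0.05432
[CO2*] = α₀ × DIC = 0.05432 × 0.987 = 0.0536 mmol/L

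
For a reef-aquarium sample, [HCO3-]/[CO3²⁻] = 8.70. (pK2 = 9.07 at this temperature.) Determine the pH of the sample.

pH = 8.13

From K2 = [H⁺][CO3²⁻]/[HCO3-]:  pH = pK2 − log₁₀([HCO3-]/[CO3²⁻])
log₁₀(8.70) = +0.940
pH = 9.07 − (+0.940) = 8.13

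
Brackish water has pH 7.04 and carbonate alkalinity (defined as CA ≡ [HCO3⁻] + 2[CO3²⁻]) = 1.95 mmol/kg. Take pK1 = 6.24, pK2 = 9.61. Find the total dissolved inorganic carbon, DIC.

CA = [HCO3⁻] + 2[CO3²⁻] = (α₁ + 2α₂)·DIC
At pH 7.04: [H⁺]/K1 = 10^-0.80 = 0.15849, K2/[H⁺] = 10^-2.57 = 0.0026915
α₁ = 1/(1 + 0.15849 + 0.0026915) = 1/1.1612 = 0.8612; α₂ = α₁·K2/[H⁺] = 0.002318
α₁ + 2α₂ = 0.8658
DIC = CA / (α₁ + 2α₂) = 1.95 / 0.8658 = 2.25 mmol/kg

DIC = 2.25 mmol/kg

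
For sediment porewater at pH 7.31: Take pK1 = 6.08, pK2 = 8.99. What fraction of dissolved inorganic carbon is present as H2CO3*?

α₀ = 1 / (1 + K1/[H⁺] + K1K2/[H⁺]²) = 1 / (1 + 10^+1.23 + 10^-0.45)
   = 1 / (1 + 16.982 + 0.35481) = 1/18.337 = 0.05453

α₀ = 0.0545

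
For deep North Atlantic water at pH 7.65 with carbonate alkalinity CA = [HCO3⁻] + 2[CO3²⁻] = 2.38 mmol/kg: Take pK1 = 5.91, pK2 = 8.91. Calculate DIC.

DIC = 2.30 mmol/kg

CA = [HCO3⁻] + 2[CO3²⁻] = (α₁ + 2α₂)·DIC
At pH 7.65: [H⁺]/K1 = 10^-1.74 = 0.018197, K2/[H⁺] = 10^-1.26 = 0.054954
α₁ = 1/(1 + 0.018197 + 0.054954) = 1/1.0732 = 0.9318; α₂ = α₁·K2/[H⁺] = 0.05121
α₁ + 2α₂ = 1.0343
DIC = CA / (α₁ + 2α₂) = 2.38 / 1.0343 = 2.30 mmol/kg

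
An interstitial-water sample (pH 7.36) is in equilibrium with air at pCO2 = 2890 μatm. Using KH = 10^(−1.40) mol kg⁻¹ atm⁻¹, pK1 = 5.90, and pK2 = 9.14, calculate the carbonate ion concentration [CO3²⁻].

[CO3²⁻] = 0.0551 mmol/kg

[CO2*] = KH · pCO2 = 10^(−1.40) × 2890×10^-6 = 1.151×10^-4 mol/kg
α₀ = 1/(1 + K1/[H⁺] + K1K2/[H⁺]²) = 1/(1 + 10^+1.46 + 10^-0.32) = 0.03298
DIC = [CO2*]/α₀ = 1.151×10^-4 / 0.03298 = 3.488 mmol/kg
[CO3²⁻] = α₂·DIC; α₂ = 0.01579, so [CO3²⁻] = 0.01579 × 3.488 = 0.0551 mmol/kg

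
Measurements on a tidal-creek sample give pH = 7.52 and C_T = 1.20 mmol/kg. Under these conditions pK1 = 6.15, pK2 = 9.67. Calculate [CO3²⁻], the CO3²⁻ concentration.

[CO3²⁻] = 8.09 μmol/kg

α₂ = 1 / (1 + [H⁺]/K2 + [H⁺]²/(K1K2)) = 1 / (1 + 10^+2.15 + 10^+0.78)
   = 1 / (1 + 141.25 + 6.0256) = 1/148.28 = 0.006744
[CO3²⁻] = α₂ × DIC = 0.006744 × 1.20 = 0.00809 mmol/kg = 8.09 μmol/kg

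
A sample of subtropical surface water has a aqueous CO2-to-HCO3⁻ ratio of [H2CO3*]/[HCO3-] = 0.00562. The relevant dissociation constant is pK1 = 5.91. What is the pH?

pH = 8.16

From K1 = [H⁺][HCO3-]/[H2CO3*]:  pH = pK1 − log₁₀([H2CO3*]/[HCO3-])
log₁₀(0.00562) = -2.250
pH = 5.91 − (-2.250) = 8.16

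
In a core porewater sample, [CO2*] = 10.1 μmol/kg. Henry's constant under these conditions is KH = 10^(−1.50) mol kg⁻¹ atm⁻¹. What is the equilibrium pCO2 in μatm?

KH = 10^(−1.50) = 3.162×10^-2 mol kg⁻¹ atm⁻¹
pCO2 = [CO2*]/KH = 10.1×10^-6 / 3.162×10^-2 = 3.19×10^-4 atm = 319 μatm

pCO2 = 319 μatm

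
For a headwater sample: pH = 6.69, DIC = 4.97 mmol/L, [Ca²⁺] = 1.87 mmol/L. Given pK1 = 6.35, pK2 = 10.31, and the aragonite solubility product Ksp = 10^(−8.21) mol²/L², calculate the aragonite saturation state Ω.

Ω = 0.248

α₂ = 1 / (1 + [H⁺]/K2 + [H⁺]²/(K1K2)) = 1 / (1 + 10^+3.62 + 10^+3.28)
   = 1 / (1 + 4168.7 + 1905.5) = 1/6075.2 = 0.0001646
[CO3²⁻] = α₂ × DIC = 0.0001646 × 4.97 = 0.0008181 mmol/L = 0.8181 μmol/L
Ksp = 10^(−8.21) = 6.166×10^-9
Ω = [Ca²⁺][CO3²⁻]/Ksp = (1.87×10^-3)(8.181×10^-7) / 6.166×10^-9 = 0.248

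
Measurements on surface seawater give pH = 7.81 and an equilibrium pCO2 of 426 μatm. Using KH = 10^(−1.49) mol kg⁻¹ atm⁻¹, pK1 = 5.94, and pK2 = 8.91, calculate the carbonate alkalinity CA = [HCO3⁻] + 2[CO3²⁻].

CA = 1.18 mmol/kg

[CO2*] = KH · pCO2 = 10^(−1.49) × 426×10^-6 = 1.379×10^-5 mol/kg
α₀ = 1/(1 + K1/[H⁺] + K1K2/[H⁺]²) = 1/(1 + 10^+1.87 + 10^+0.77) = 0.01234
DIC = [CO2*]/α₀ = 1.379×10^-5 / 0.01234 = 1.117 mmol/kg
CA = (α₁ + 2α₂)·DIC = (0.9150 + 2×0.07268) × 1.117 = 1.18 mmol/kg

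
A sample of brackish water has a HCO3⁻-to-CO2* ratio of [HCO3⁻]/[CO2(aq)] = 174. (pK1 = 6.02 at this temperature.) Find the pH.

From K1 = [H⁺][HCO3⁻]/[CO2(aq)]:  pH = pK1 + log₁₀([HCO3⁻]/[CO2(aq)])
log₁₀(174) = +2.241
pH = 6.02 + (+2.241) = 8.26

pH = 8.26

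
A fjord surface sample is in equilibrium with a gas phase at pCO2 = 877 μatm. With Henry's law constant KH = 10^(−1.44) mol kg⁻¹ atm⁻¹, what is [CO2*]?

[CO2*] = 31.8 μmol/kg

KH = 10^(−1.44) = 3.631×10^-2 mol kg⁻¹ atm⁻¹
[CO2*] = KH · pCO2 = 3.631×10^-2 × 877×10^-6 atm = 3.18×10^-5 mol/kg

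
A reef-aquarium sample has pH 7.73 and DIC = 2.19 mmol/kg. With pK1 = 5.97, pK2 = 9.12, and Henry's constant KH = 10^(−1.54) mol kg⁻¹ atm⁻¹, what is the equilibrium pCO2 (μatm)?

pCO2 = 1250 μatm

α₀ = 1 / (1 + K1/[H⁺] + K1K2/[H⁺]²) = 1 / (1 + 10^+1.76 + 10^+0.37)
   = 1 / (1 + 57.544 + 2.3442) = 1/60.888 = 0.01642
[CO2*] = α₀ × DIC = 0.01642 × 2.19 = 0.03597 mmol/kg
pCO2 = [CO2*]/KH = 3.597×10^-5 / 2.884×10^-2 = 1250 μatm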